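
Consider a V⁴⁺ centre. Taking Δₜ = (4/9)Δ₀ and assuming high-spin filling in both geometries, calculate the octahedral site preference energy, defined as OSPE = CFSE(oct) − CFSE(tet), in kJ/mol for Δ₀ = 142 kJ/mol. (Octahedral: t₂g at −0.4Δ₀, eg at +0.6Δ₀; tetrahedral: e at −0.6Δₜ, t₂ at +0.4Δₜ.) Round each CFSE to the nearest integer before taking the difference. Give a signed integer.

-19

V sits in group 5; removing 4 electrons leaves V⁴⁺ with 5 − 4 = 1 d electrons.
Octahedral high-spin t2g^1 e_g^0: CFSE = -0.4 × 142 = -57 kJ/mol.
Tetrahedral e^1 t2^0 gives -0.6Δₜ = -0.6 × (4/9) × 142 = -38 kJ/mol.
OSPE = -57 − (-38) = -19 kJ/mol.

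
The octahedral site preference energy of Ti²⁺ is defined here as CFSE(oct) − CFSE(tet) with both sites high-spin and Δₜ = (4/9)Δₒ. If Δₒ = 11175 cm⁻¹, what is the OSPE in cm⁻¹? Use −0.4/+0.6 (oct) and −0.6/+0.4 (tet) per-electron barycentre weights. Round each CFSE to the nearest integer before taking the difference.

Group 4 minus oxidation state +2 gives a d² configuration for Ti²⁺.
In an octahedral site d² (HS) is t2g^2 e_g^0, giving CFSE(oct) = -0.8Δₒ = -8940 cm⁻¹.
In a tetrahedral site the filling is e^2 t2^0: CFSE(tet) = -1.2Δₜ = -1.2 × (4/9)(11175) = -5960 cm⁻¹.
OSPE = CFSE(oct) − CFSE(tet) = -8940 − (-5960) = -2980 cm⁻¹.

-2980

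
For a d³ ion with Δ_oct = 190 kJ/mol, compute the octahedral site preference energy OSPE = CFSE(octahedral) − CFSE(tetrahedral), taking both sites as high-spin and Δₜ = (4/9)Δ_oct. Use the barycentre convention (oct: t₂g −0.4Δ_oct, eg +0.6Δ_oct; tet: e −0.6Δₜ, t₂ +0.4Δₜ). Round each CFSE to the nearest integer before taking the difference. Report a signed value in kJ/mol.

-160

In an octahedral site d³ (HS) is t₂g³ eg⁰, giving CFSE(oct) = -1.2Δ_oct = -228 kJ/mol.
In a tetrahedral site the filling is e² t₂¹: CFSE(tet) = -0.8Δₜ = -0.8 × (4/9)(190) = -68 kJ/mol.
Subtracting, OSPE = -228 − (-68) = -160 kJ/mol.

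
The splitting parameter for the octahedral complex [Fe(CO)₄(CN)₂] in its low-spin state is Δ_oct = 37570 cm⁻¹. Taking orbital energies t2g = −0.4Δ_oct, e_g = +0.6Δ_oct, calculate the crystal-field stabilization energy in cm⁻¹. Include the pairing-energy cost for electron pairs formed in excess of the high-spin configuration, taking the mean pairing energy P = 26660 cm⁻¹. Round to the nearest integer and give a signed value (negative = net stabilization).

Ligand charges: 4×(+0) from CO and 2×(-1) from CN⁻ sum to -2; with overall charge +0, Fe is +2.
Group 8 minus oxidation state +2 gives a d⁶ configuration for Fe²⁺.
Electron filling gives t2g^6 e_g^0.
Orbital CFSE = 6(-0.4) + 0(0.6) = -2.4Δ_oct = -2.4 × 37570 = -90168 cm⁻¹.
Pairing penalty: 3 pairs vs 1 in the high-spin reference → 2 extra × P = 53320 cm⁻¹.
Combining: -90168 + 53320 = -36848 cm⁻¹.

-36848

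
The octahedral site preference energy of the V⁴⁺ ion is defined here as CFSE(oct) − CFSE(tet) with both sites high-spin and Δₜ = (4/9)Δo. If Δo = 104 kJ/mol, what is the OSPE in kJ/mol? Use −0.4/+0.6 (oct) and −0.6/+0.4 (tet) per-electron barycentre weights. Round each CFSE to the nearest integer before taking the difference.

V is in group 5, so V⁴⁺ is d¹ (5 − 4 = 1).
Octahedral high-spin t₂g¹ eg⁰: CFSE = -0.4 × 104 = -42 kJ/mol.
Tetrahedral: e¹ t₂⁰, CFSE = 1(−0.6) + 0(+0.4) = -0.6Δₜ = -0.6 × (4/9) × 104 = -28 kJ/mol.
OSPE = CFSE(oct) − CFSE(tet) = -42 − (-28) = -14 kJ/mol.

-14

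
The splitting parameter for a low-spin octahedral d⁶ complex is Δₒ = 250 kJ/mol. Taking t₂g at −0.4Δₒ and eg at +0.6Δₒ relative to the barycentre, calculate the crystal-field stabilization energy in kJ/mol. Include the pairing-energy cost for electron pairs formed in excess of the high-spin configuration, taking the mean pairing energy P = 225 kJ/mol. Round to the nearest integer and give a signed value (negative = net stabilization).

-150

The d⁶ electrons fill as t₂g⁶ eg⁰.
Orbital CFSE = 6(-0.4) + 0(0.6) = -2.4Δₒ = -2.4 × 250 = -600 kJ/mol.
Relative to high-spin t₂g⁴ eg² (1 paired), the low-spin configuration has 2 additional pairs, contributing +2 × 225 = +450 kJ/mol.
Combining: -600 + 450 = -150 kJ/mol.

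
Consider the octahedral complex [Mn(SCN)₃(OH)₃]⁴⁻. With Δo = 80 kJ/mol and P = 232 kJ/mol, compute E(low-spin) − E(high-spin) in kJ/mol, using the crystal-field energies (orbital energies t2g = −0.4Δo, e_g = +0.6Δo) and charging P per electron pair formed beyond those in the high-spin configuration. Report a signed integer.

304

Ligand charges: 3×(-1) from SCN⁻ and 3×(-1) from OH⁻ sum to -6; with overall charge -4, Mn is +2.
Mn is in group 7, so Mn²⁺ is d⁵ (7 − 2 = 5).
In the high-spin limit (t2g^3 e_g^2) the orbital term is 0.0Δo = 0 kJ/mol, with no excess pairing.
Low-spin t2g^5 e_g^0 gives -2.0Δo = -160 kJ/mol, but forming 2 extra pairs costs 2P = 464 kJ/mol, so E(LS) = -160 + 464 = 304 kJ/mol.
E(LS) − E(HS) = 304 − (0) = 304 kJ/mol.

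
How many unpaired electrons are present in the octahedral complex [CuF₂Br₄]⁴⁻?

Ligand charges: 2×(-1) from F⁻ and 4×(-1) from Br⁻ sum to -6; with overall charge -4, Cu is +2.
Cu²⁺: group 11, so d-count = 11 − 2 = 9.
Configuration: t₂g⁶ eg³, giving 1 unpaired electron.

1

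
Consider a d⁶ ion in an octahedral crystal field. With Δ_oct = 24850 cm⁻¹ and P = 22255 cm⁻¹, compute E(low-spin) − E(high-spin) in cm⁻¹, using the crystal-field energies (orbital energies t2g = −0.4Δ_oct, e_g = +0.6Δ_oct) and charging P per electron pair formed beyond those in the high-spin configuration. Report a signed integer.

In the high-spin limit (t2g^4 e_g^2) the orbital term is -0.4Δ_oct = -9940 cm⁻¹, with no excess pairing.
For low-spin the configuration is t2g^6 e_g^0: orbital energy -2.4 × 24850 = -59640 cm⁻¹, and 2 additional pairs relative to high-spin add 44510 cm⁻¹, giving -15130 cm⁻¹.
The difference is -15130 − (-9940) = -5190 cm⁻¹, so low-spin lies lower.

-5190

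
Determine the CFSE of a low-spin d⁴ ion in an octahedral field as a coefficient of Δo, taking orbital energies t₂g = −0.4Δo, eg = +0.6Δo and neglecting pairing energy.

-1.6 Δo

Configuration: t₂g⁴ eg⁰.
CFSE = 4(-0.4Δo) + 0(0.6Δo) = -1.6Δo + 0.0Δo = -1.6Δo.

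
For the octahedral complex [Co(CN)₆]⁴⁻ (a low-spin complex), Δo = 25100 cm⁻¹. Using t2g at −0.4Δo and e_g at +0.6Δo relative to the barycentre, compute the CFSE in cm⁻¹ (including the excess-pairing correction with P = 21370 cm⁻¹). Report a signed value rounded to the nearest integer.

Each CN⁻ contributes -1; 6 × (-1) = -6. With overall charge -4, Co is in the +2 oxidation state.
Group 9 minus oxidation state +2 gives a d⁷ configuration for Co²⁺.
Configuration: t2g^6 e_g^1.
Orbital CFSE = 6(-0.4) + 1(0.6) = -1.8Δo = -1.8 × 25100 = -45180 cm⁻¹.
Relative to high-spin t2g^5 e_g^2 (2 paired), the low-spin configuration has 1 additional pair, contributing +1 × 21370 = +21370 cm⁻¹.
Combining: -45180 + 21370 = -23810 cm⁻¹.

-23810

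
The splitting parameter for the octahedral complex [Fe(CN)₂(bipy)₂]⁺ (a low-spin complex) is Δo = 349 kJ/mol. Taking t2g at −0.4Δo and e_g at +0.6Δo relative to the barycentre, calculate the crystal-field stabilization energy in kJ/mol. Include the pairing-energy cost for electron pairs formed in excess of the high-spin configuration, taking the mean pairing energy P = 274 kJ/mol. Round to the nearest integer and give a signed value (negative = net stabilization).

-150

Ligand charges: 2×(-1) from CN⁻ and 2×(+0) from bipy sum to -2; with overall charge +1, Fe is +3.
Fe is in group 8, so Fe³⁺ is d⁵ (8 − 3 = 5).
The d⁵ electrons fill as t2g^5 e_g^0.
CFSE(orbital) = 5×(-0.4Δo) + 0×(0.6Δo) = -2.0Δo; with Δo = 349 kJ/mol that is -698 kJ/mol.
Relative to high-spin t2g^3 e_g^2 (0 paired), the low-spin configuration has 2 additional pairs, contributing +2 × 274 = +548 kJ/mol.
Overall CFSE = -698 + 548 = -150 kJ/mol.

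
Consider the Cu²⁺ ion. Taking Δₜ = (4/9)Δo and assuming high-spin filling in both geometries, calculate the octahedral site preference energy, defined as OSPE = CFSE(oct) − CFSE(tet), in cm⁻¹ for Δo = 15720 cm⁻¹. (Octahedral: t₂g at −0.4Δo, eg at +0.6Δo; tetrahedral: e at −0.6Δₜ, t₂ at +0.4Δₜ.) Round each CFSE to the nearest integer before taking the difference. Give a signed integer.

-6637

Cu is in group 11, so Cu²⁺ is d⁹ (11 − 2 = 9).
In an octahedral site d⁹ (HS) is t2g^6 e_g^3, giving CFSE(oct) = -0.6Δo = -9432 cm⁻¹.
In a tetrahedral site the filling is e^4 t2^5: CFSE(tet) = -0.4Δₜ = -0.4 × (4/9)(15720) = -2795 cm⁻¹.
OSPE = CFSE(oct) − CFSE(tet) = -9432 − (-2795) = -6637 cm⁻¹.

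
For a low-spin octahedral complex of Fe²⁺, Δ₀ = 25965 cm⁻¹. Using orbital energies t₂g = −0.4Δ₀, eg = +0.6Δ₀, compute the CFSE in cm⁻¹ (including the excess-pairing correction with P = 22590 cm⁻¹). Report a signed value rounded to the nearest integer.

-17136

Fe sits in group 8; removing 2 electrons leaves Fe²⁺ with 8 − 2 = 6 d electrons.
Electron filling gives t₂g⁶ eg⁰.
Orbital CFSE = 6(-0.4) + 0(0.6) = -2.4Δ₀ = -2.4 × 25965 = -62316 cm⁻¹.
High-spin d⁶ would be t₂g⁴ eg² with 1 pair; low-spin has 3, so 2 excess pairs cost +2P = +45180 cm⁻¹.
Combining: -62316 + 45180 = -17136 cm⁻¹.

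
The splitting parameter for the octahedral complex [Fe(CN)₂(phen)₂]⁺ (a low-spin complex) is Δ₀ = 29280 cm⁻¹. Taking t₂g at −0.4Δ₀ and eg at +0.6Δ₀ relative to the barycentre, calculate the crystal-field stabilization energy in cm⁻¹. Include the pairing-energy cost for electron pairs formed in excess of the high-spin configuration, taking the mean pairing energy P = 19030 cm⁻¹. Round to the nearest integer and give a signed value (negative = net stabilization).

-20500

Ligand charges: 2×(-1) from CN⁻ and 2×(+0) from phen sum to -2; with overall charge +1, Fe is +3.
Group 8 minus oxidation state +3 gives a d⁵ configuration for Fe³⁺.
The d⁵ electrons fill as t₂g⁵ eg⁰.
The orbital stabilization is -2.0Δ₀ = -2.0 × 29280 = -58560 cm⁻¹.
Relative to high-spin t₂g³ eg² (0 paired), the low-spin configuration has 2 additional pairs, contributing +2 × 19030 = +38060 cm⁻¹.
Overall CFSE = -58560 + 38060 = -20500 cm⁻¹.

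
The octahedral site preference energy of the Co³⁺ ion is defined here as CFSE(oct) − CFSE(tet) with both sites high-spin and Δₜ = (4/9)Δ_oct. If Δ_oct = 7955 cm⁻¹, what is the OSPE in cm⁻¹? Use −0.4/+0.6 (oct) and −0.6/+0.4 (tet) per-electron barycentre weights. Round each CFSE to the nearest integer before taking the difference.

Co³⁺: group 9, so d-count = 9 − 3 = 6.
Octahedral high-spin t2g^4 e_g^2: CFSE = -0.4 × 7955 = -3182 cm⁻¹.
Tetrahedral e^3 t2^3 gives -0.6Δₜ = -0.6 × (4/9) × 7955 = -2121 cm⁻¹.
Subtracting, OSPE = -3182 − (-2121) = -1061 cm⁻¹.

-1061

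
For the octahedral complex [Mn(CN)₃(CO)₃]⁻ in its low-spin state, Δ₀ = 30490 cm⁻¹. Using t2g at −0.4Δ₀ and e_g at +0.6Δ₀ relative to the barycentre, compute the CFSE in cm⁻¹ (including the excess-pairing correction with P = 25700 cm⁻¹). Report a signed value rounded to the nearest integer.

Ligand charges: 3×(-1) from CN⁻ and 3×(+0) from CO sum to -3; with overall charge -1, Mn is +2.
Mn is in group 7, so Mn²⁺ is d⁵ (7 − 2 = 5).
Configuration: t2g^5 e_g^0.
Orbital CFSE = 5(-0.4) + 0(0.6) = -2.0Δ₀ = -2.0 × 30490 = -60980 cm⁻¹.
High-spin d⁵ would be t2g^3 e_g^2 with 0 pairs; low-spin has 2, so 2 excess pairs cost +2P = +51400 cm⁻¹.
Overall CFSE = -60980 + 51400 = -9580 cm⁻¹.

-9580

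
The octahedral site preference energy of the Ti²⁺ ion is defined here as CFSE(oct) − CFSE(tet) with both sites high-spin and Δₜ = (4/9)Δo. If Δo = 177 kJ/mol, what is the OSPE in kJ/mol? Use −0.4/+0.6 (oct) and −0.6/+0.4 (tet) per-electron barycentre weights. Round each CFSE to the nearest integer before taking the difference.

-48

Ti is in group 4, so Ti²⁺ is d² (4 − 2 = 2).
In an octahedral site d² (HS) is t₂g² eg⁰, giving CFSE(oct) = -0.8Δo = -142 kJ/mol.
In a tetrahedral site the filling is e² t₂⁰: CFSE(tet) = -1.2Δₜ = -1.2 × (4/9)(177) = -94 kJ/mol.
OSPE = CFSE(oct) − CFSE(tet) = -142 − (-94) = -48 kJ/mol.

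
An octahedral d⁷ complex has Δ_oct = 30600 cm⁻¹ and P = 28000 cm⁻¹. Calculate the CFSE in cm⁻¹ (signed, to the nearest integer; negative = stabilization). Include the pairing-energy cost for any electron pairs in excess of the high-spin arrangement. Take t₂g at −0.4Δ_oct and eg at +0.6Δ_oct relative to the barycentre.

-27080

Δ_oct > P, so pairing is preferred: the ground state is low-spin.
That gives t₂g⁶ eg¹.
Orbital CFSE = -1.8Δ_oct = -1.8 × 30600 = -55080 cm⁻¹.
Excess pairs vs high-spin: 3 − 2 = 1; pairing cost = +28000 cm⁻¹.
Net CFSE = -55080 + 28000 = -27080 cm⁻¹.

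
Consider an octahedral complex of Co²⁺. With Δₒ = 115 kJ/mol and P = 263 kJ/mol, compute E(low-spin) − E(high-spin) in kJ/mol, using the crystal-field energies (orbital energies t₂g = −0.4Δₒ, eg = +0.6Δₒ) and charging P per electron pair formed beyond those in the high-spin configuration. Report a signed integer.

148

Co²⁺: group 9, so d-count = 9 − 2 = 7.
In the high-spin limit (t₂g⁵ eg²) the orbital term is -0.8Δₒ = -92 kJ/mol, with no excess pairing.
Low-spin t₂g⁶ eg¹ gives -1.8Δₒ = -207 kJ/mol, but forming 1 extra pair costs 1P = 263 kJ/mol, so E(LS) = -207 + 263 = 56 kJ/mol.
E(LS) − E(HS) = 56 − (-92) = 148 kJ/mol.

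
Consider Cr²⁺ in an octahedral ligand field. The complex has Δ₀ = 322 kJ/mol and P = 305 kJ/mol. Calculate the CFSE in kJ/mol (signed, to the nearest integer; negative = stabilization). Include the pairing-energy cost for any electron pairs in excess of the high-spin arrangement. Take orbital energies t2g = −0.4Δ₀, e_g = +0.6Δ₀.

Cr sits in group 6; removing 2 electrons leaves Cr²⁺ with 6 − 2 = 4 d electrons.
With Δ₀ > P the complex is low-spin.
That gives t2g^4 e_g^0.
Orbital CFSE = -1.6Δ₀ = -1.6 × 322 = -515 kJ/mol.
Excess pairs vs high-spin: 1 − 0 = 1; pairing cost = +305 kJ/mol.
Net CFSE = -515 + 305 = -210 kJ/mol.

-210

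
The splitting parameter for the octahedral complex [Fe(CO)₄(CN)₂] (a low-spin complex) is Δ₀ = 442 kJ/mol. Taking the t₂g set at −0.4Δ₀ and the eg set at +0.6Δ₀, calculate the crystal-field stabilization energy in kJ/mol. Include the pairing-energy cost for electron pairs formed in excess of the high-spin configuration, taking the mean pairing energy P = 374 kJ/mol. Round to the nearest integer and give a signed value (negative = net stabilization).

-313

Ligand charges: 4×(+0) from CO and 2×(-1) from CN⁻ sum to -2; with overall charge +0, Fe is +2.
Group 8 minus oxidation state +2 gives a d⁶ configuration for Fe²⁺.
Electron filling gives t₂g⁶ eg⁰.
The orbital stabilization is -2.4Δ₀ = -2.4 × 442 = -1061 kJ/mol.
Pairing penalty: 3 pairs vs 1 in the high-spin reference → 2 extra × P = 748 kJ/mol.
Overall CFSE = -1061 + 748 = -313 kJ/mol.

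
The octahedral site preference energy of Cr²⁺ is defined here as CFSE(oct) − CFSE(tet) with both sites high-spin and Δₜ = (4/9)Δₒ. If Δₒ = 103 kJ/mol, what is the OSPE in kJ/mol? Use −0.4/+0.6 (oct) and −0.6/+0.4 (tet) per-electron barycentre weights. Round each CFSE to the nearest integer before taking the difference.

-44

Group 6 minus oxidation state +2 gives a d⁴ configuration for Cr²⁺.
Octahedral high-spin t2g^3 e_g^1: CFSE = -0.6 × 103 = -62 kJ/mol.
Tetrahedral e^2 t2^2 gives -0.4Δₜ = -0.4 × (4/9) × 103 = -18 kJ/mol.
OSPE = -62 − (-18) = -44 kJ/mol.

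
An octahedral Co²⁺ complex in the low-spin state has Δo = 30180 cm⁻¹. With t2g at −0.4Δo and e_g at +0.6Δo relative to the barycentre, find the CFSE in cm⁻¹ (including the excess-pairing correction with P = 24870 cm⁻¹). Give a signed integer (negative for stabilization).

Co is in group 9, so Co²⁺ is d⁷ (9 − 2 = 7).
The d⁷ electrons fill as t2g^6 e_g^1.
Orbital CFSE = 6(-0.4) + 1(0.6) = -1.8Δo = -1.8 × 30180 = -54324 cm⁻¹.
Pairing penalty: 3 pairs vs 2 in the high-spin reference → 1 extra × P = 24870 cm⁻¹.
Combining: -54324 + 24870 = -29454 cm⁻¹.

-29454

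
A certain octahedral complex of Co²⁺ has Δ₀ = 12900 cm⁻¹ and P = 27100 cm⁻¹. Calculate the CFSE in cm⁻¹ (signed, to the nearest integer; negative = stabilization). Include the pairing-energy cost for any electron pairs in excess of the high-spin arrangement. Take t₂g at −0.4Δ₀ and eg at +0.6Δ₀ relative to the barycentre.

-10320

Group 9 minus oxidation state +2 gives a d⁷ configuration for Co²⁺.
With Δ₀ < P the complex is high-spin.
Filling d⁷ accordingly: t₂g⁵ eg².
Orbital CFSE = -0.8Δ₀ = -0.8 × 12900 = -10320 cm⁻¹.
High-spin has no excess pairs, so no pairing correction applies.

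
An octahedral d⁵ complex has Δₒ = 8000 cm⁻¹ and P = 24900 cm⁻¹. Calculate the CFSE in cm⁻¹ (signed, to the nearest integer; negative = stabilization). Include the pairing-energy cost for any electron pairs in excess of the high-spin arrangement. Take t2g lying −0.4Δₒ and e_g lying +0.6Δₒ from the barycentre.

Here Δₒ < P (8000 < 24900), so the high-spin state is favoured.
Filling d⁵ accordingly: t2g^3 e_g^2.
Orbital CFSE = 0.0Δₒ = 0.0 × 8000 = 0 cm⁻¹.
High-spin has no excess pairs, so no pairing correction applies.

0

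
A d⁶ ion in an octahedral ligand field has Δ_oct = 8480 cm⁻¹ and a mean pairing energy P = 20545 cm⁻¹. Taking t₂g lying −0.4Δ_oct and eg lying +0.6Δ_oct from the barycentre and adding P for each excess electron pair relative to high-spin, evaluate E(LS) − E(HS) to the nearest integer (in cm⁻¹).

In the high-spin limit (t₂g⁴ eg²) the orbital term is -0.4Δ_oct = -3392 cm⁻¹, with no excess pairing.
Low-spin t₂g⁶ eg⁰ gives -2.4Δ_oct = -20352 cm⁻¹, but forming 2 extra pairs costs 2P = 41090 cm⁻¹, so E(LS) = -20352 + 41090 = 20738 cm⁻¹.
E(LS) − E(HS) = 20738 − (-3392) = 24130 cm⁻¹.

24130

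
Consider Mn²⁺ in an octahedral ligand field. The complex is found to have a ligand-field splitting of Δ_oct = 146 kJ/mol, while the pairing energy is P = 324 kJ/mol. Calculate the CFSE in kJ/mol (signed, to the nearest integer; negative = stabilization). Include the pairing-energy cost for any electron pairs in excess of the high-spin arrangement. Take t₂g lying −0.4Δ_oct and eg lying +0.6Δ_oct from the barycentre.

Mn is in group 7, so Mn²⁺ is d⁵ (7 − 2 = 5).
With Δ_oct < P the complex is high-spin.
Filling d⁵ accordingly: t₂g³ eg².
Orbital CFSE = 0.0Δ_oct = 0.0 × 146 = 0 kJ/mol.
High-spin has no excess pairs, so no pairing correction applies.

0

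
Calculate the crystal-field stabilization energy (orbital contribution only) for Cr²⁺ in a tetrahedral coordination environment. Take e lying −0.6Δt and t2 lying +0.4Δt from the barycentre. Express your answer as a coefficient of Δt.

-0.4 Δt

Cr sits in group 6; removing 2 electrons leaves Cr²⁺ with 6 − 2 = 4 d electrons.
Tetrahedral fields are weak (Δₜ ≈ 4/9 Δₒ), so electrons fill high-spin.
Configuration: e^2 t2^2.
CFSE = 2(-0.6Δt) + 2(0.4Δt) = -1.2Δt + 0.8Δt = -0.4Δt.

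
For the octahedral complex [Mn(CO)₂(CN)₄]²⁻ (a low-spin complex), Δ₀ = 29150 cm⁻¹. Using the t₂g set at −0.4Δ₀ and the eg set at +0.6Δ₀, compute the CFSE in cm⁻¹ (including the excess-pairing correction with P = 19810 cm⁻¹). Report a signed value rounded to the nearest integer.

-18680

Ligand charges: 2×(+0) from CO and 4×(-1) from CN⁻ sum to -4; with overall charge -2, Mn is +2.
Mn sits in group 7; removing 2 electrons leaves Mn²⁺ with 7 − 2 = 5 d electrons.
Electron filling gives t₂g⁵ eg⁰.
The orbital stabilization is -2.0Δ₀ = -2.0 × 29150 = -58300 cm⁻¹.
Pairing penalty: 2 pairs vs 0 in the high-spin reference → 2 extra × P = 39620 cm⁻¹.
Net CFSE = -58300 + 39620 = -18680 cm⁻¹.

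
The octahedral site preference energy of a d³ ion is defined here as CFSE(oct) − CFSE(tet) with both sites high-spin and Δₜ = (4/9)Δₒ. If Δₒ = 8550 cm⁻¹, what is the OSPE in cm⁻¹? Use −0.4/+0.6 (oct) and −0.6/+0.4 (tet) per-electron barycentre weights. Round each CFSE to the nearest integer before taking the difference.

-7220

In an octahedral site d³ (HS) is t₂g³ eg⁰, giving CFSE(oct) = -1.2Δₒ = -10260 cm⁻¹.
In a tetrahedral site the filling is e² t₂¹: CFSE(tet) = -0.8Δₜ = -0.8 × (4/9)(8550) = -3040 cm⁻¹.
Subtracting, OSPE = -10260 − (-3040) = -7220 cm⁻¹.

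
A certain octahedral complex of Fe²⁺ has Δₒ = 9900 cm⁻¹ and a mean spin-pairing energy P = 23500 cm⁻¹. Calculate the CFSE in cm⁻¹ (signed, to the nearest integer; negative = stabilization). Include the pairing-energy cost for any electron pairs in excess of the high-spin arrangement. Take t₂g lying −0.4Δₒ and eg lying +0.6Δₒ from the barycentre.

Fe is in group 8, so Fe²⁺ is d⁶ (8 − 2 = 6).
Δₒ < P, so pairing is avoided: the ground state is high-spin.
That gives t₂g⁴ eg².
Orbital CFSE = -0.4Δₒ = -0.4 × 9900 = -3960 cm⁻¹.
High-spin has no excess pairs, so no pairing correction applies.

-3960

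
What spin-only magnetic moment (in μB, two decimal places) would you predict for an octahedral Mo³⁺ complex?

Mo³⁺: group 6, so d-count = 6 − 3 = 3.
Configuration: t₂g³ eg⁰ → 3 unpaired electrons.
μ(spin-only) = √[3(3+2)] = √15 ≈ 3.87 μB.

3.87 μB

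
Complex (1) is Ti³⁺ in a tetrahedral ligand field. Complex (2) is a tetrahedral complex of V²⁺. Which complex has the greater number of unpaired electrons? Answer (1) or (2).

(1): Ti sits in group 4; removing 3 electrons leaves Ti³⁺ with 4 − 3 = 1 d electrons; Tetrahedral splitting is small, so the complex is high-spin; e^1 t2^0 → 1 unpaired.
(2): V sits in group 5; removing 2 electrons leaves V²⁺ with 5 − 2 = 3 d electrons; With tetrahedral geometry the complex is necessarily high-spin; e² t₂¹ → 3 unpaired.
So (2) has more unpaired electrons.

(2)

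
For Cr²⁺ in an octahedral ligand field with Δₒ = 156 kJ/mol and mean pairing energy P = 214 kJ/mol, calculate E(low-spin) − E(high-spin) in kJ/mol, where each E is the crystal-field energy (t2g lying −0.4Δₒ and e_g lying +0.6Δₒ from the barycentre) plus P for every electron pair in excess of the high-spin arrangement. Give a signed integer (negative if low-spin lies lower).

Cr sits in group 6; removing 2 electrons leaves Cr²⁺ with 6 − 2 = 4 d electrons.
In the high-spin limit (t2g^3 e_g^1) the orbital term is -0.6Δₒ = -94 kJ/mol, with no excess pairing.
Low-spin t2g^4 e_g^0 gives -1.6Δₒ = -250 kJ/mol, but forming 1 extra pair costs 1P = 214 kJ/mol, so E(LS) = -250 + 214 = -36 kJ/mol.
The difference is -36 − (-94) = 58 kJ/mol, so high-spin lies lower.

58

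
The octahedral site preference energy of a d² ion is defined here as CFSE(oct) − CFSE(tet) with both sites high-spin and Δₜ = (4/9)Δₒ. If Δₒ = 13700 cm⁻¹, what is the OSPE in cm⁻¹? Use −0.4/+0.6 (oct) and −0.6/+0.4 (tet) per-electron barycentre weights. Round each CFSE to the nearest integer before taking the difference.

-3653

Octahedral (high-spin): t₂g² eg⁰, CFSE = 2(−0.4) + 0(+0.6) = -0.8Δₒ = -0.8 × 13700 = -10960 cm⁻¹.
Tetrahedral e² t₂⁰ gives -1.2Δₜ = -1.2 × (4/9) × 13700 = -7307 cm⁻¹.
OSPE = -10960 − (-7307) = -3653 cm⁻¹.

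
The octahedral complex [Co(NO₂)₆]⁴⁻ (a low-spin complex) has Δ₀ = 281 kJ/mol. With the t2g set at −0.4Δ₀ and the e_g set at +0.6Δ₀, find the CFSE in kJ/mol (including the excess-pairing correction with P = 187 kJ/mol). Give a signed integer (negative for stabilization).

-319

Each NO₂⁻ contributes -1; 6 × (-1) = -6. With overall charge -4, Co is in the +2 oxidation state.
Group 9 minus oxidation state +2 gives a d⁷ configuration for Co²⁺.
The d⁷ electrons fill as t2g^6 e_g^1.
CFSE(orbital) = 6×(-0.4Δ₀) + 1×(0.6Δ₀) = -1.8Δ₀; with Δ₀ = 281 kJ/mol that is -506 kJ/mol.
Pairing penalty: 3 pairs vs 2 in the high-spin reference → 1 extra × P = 187 kJ/mol.
Overall CFSE = -506 + 187 = -319 kJ/mol.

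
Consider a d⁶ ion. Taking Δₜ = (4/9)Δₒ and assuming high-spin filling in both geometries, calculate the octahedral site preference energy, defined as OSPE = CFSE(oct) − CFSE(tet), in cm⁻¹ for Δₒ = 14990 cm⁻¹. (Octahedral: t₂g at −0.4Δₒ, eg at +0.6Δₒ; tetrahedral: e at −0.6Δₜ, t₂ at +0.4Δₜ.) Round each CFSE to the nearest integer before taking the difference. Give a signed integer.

Octahedral (high-spin): t₂g⁴ eg², CFSE = 4(−0.4) + 2(+0.6) = -0.4Δₒ = -0.4 × 14990 = -5996 cm⁻¹.
In a tetrahedral site the filling is e³ t₂³: CFSE(tet) = -0.6Δₜ = -0.6 × (4/9)(14990) = -3997 cm⁻¹.
OSPE = CFSE(oct) − CFSE(tet) = -5996 − (-3997) = -1999 cm⁻¹.

-1999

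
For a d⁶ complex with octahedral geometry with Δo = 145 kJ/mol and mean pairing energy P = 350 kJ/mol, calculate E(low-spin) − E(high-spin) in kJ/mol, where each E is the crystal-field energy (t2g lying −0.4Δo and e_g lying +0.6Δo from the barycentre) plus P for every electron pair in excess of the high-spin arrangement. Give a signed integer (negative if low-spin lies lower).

410

High-spin d⁶ fills as t2g^4 e_g^2 with CFSE 4(−0.4) + 2(+0.6) = -0.4Δo = -58 kJ/mol.
For low-spin the configuration is t2g^6 e_g^0: orbital energy -2.4 × 145 = -348 kJ/mol, and 2 additional pairs relative to high-spin add 700 kJ/mol, giving 352 kJ/mol.
The difference is 352 − (-58) = 410 kJ/mol, so high-spin lies lower.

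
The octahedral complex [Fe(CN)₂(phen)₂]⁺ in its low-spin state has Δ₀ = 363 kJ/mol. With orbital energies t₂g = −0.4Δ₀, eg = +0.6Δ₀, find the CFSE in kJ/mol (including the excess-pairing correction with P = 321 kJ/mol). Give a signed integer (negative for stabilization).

Ligand charges: 2×(-1) from CN⁻ and 2×(+0) from phen sum to -2; with overall charge +1, Fe is +3.
Group 8 minus oxidation state +3 gives a d⁵ configuration for Fe³⁺.
Configuration: t₂g⁵ eg⁰.
CFSE(orbital) = 5×(-0.4Δ₀) + 0×(0.6Δ₀) = -2.0Δ₀; with Δ₀ = 363 kJ/mol that is -726 kJ/mol.
Pairing penalty: 2 pairs vs 0 in the high-spin reference → 2 extra × P = 642 kJ/mol.
Net CFSE = -726 + 642 = -84 kJ/mol.

-84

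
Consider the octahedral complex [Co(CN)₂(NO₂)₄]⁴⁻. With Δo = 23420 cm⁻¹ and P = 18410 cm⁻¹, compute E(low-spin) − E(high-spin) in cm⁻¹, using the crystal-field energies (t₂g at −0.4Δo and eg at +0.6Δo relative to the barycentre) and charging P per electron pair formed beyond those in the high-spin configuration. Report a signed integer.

-5010

Ligand charges: 2×(-1) from CN⁻ and 4×(-1) from NO₂⁻ sum to -6; with overall charge -4, Co is +2.
Co sits in group 9; removing 2 electrons leaves Co²⁺ with 9 − 2 = 7 d electrons.
In the high-spin limit (t₂g⁵ eg²) the orbital term is -0.8Δo = -18736 cm⁻¹, with no excess pairing.
Low-spin: t₂g⁶ eg¹, orbital CFSE = -1.8Δo = -42156 cm⁻¹; plus 1 excess pair × P = +18410 cm⁻¹; total -23746 cm⁻¹.
E(LS) − E(HS) = -23746 − (-18736) = -5010 cm⁻¹.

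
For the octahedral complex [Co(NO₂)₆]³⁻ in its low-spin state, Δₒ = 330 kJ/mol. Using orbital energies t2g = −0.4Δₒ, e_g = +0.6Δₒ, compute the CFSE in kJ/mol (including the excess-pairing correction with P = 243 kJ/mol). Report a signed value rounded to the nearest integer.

Each NO₂⁻ contributes -1; 6 × (-1) = -6. With overall charge -3, Co is in the +3 oxidation state.
Group 9 minus oxidation state +3 gives a d⁶ configuration for Co³⁺.
The d⁶ electrons fill as t2g^6 e_g^0.
The orbital stabilization is -2.4Δₒ = -2.4 × 330 = -792 kJ/mol.
Pairing penalty: 3 pairs vs 1 in the high-spin reference → 2 extra × P = 486 kJ/mol.
Net CFSE = -792 + 486 = -306 kJ/mol.

-306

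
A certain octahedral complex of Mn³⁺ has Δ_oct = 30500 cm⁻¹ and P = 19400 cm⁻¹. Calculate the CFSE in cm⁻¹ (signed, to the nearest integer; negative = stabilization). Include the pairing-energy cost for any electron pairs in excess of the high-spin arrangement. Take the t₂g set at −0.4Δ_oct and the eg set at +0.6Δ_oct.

-29400

Group 7 minus oxidation state +3 gives a d⁴ configuration for Mn³⁺.
With Δ_oct > P the complex is low-spin.
That gives t₂g⁴ eg⁰.
Orbital CFSE = -1.6Δ_oct = -1.6 × 30500 = -48800 cm⁻¹.
Excess pairs vs high-spin: 1 − 0 = 1; pairing cost = +19400 cm⁻¹.
Net CFSE = -48800 + 19400 = -29400 cm⁻¹.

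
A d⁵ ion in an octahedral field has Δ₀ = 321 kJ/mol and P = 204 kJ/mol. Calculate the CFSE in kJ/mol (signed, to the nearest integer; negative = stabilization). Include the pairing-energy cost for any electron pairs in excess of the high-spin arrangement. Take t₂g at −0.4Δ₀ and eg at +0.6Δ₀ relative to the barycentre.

With Δ₀ > P the complex is low-spin.
Configuration: t₂g⁵ eg⁰.
Orbital CFSE = -2.0Δ₀ = -2.0 × 321 = -642 kJ/mol.
Excess pairs vs high-spin: 2 − 0 = 2; pairing cost = +408 kJ/mol.
Net CFSE = -642 + 408 = -234 kJ/mol.

-234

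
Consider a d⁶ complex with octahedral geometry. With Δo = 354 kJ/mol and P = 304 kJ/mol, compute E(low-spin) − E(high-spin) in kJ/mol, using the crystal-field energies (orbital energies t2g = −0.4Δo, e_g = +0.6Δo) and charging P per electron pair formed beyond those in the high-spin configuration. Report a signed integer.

-100

High-spin d⁶ fills as t2g^4 e_g^2 with CFSE 4(−0.4) + 2(+0.6) = -0.4Δo = -142 kJ/mol.
Low-spin: t2g^6 e_g^0, orbital CFSE = -2.4Δo = -850 kJ/mol; plus 2 excess pairs × P = +608 kJ/mol; total -242 kJ/mol.
E(LS) − E(HS) = -242 − (-142) = -100 kJ/mol.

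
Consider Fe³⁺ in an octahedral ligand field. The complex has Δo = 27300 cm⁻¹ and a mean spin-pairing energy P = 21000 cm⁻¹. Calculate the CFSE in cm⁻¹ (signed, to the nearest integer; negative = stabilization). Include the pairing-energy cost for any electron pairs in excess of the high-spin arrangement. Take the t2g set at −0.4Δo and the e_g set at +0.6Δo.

-12600

Fe sits in group 8; removing 3 electrons leaves Fe³⁺ with 8 − 3 = 5 d electrons.
Here Δo > P (27300 > 21000), so the low-spin state is favoured.
Configuration: t2g^5 e_g^0.
Orbital CFSE = -2.0Δo = -2.0 × 27300 = -54600 cm⁻¹.
Excess pairs vs high-spin: 2 − 0 = 2; pairing cost = +42000 cm⁻¹.
Net CFSE = -54600 + 42000 = -12600 cm⁻¹.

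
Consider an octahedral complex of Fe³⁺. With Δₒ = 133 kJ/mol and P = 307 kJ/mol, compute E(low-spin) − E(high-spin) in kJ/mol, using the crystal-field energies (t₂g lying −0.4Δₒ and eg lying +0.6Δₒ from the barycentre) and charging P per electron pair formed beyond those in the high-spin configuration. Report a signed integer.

Fe sits in group 8; removing 3 electrons leaves Fe³⁺ with 8 − 3 = 5 d electrons.
High-spin d⁵ fills as t₂g³ eg² with CFSE 3(−0.4) + 2(+0.6) = 0.0Δₒ = 0 kJ/mol.
Low-spin t₂g⁵ eg⁰ gives -2.0Δₒ = -266 kJ/mol, but forming 2 extra pairs costs 2P = 614 kJ/mol, so E(LS) = -266 + 614 = 348 kJ/mol.
E(LS) − E(HS) = 348 − (0) = 348 kJ/mol.

348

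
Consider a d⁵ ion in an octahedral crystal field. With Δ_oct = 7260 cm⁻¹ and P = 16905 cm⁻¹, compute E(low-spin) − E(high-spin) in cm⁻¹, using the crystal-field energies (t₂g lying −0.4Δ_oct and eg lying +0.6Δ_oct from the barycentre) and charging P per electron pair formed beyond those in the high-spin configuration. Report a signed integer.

19290

High-spin d⁵ fills as t₂g³ eg² with CFSE 3(−0.4) + 2(+0.6) = 0.0Δ_oct = 0 cm⁻¹.
Low-spin t₂g⁵ eg⁰ gives -2.0Δ_oct = -14520 cm⁻¹, but forming 2 extra pairs costs 2P = 33810 cm⁻¹, so E(LS) = -14520 + 33810 = 19290 cm⁻¹.
Thus E(LS) − E(HS) = 19290 cm⁻¹.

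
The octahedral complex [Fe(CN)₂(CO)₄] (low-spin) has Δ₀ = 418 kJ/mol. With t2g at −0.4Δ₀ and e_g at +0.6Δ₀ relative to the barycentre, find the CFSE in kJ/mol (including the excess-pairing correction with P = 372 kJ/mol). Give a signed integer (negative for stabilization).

Ligand charges: 2×(-1) from CN⁻ and 4×(+0) from CO sum to -2; with overall charge +0, Fe is +2.
Fe²⁺: group 8, so d-count = 8 − 2 = 6.
Electron filling gives t2g^6 e_g^0.
CFSE(orbital) = 6×(-0.4Δ₀) + 0×(0.6Δ₀) = -2.4Δ₀; with Δ₀ = 418 kJ/mol that is -1003 kJ/mol.
Pairing penalty: 3 pairs vs 1 in the high-spin reference → 2 extra × P = 744 kJ/mol.
Net CFSE = -1003 + 744 = -259 kJ/mol.

-259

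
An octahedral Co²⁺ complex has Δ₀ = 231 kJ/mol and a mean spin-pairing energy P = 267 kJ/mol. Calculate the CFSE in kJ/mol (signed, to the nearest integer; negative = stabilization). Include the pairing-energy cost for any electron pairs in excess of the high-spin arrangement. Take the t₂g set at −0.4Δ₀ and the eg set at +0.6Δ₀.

Co is in group 9, so Co²⁺ is d⁷ (9 − 2 = 7).
Here Δ₀ < P (231 < 267), so the high-spin state is favoured.
Configuration: t₂g⁵ eg².
Orbital CFSE = -0.8Δ₀ = -0.8 × 231 = -185 kJ/mol.
High-spin has no excess pairs, so no pairing correction applies.

-185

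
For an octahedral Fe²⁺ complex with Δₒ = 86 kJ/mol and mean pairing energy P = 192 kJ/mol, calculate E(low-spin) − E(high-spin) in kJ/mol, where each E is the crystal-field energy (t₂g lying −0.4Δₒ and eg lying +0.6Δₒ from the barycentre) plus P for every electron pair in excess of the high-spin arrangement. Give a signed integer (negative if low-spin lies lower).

Fe sits in group 8; removing 2 electrons leaves Fe²⁺ with 8 − 2 = 6 d electrons.
In the high-spin limit (t₂g⁴ eg²) the orbital term is -0.4Δₒ = -34 kJ/mol, with no excess pairing.
For low-spin the configuration is t₂g⁶ eg⁰: orbital energy -2.4 × 86 = -206 kJ/mol, and 2 additional pairs relative to high-spin add 384 kJ/mol, giving 178 kJ/mol.
The difference is 178 − (-34) = 212 kJ/mol, so high-spin lies lower.

212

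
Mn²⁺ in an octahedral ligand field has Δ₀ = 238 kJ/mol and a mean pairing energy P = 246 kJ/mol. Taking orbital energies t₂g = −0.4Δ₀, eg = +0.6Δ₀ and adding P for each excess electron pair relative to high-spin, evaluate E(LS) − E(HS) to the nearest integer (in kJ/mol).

Mn is in group 7, so Mn²⁺ is d⁵ (7 − 2 = 5).
High-spin: t₂g³ eg², CFSE = 0.0Δ₀ = 0 kJ/mol.
Low-spin t₂g⁵ eg⁰ gives -2.0Δ₀ = -476 kJ/mol, but forming 2 extra pairs costs 2P = 492 kJ/mol, so E(LS) = -476 + 492 = 16 kJ/mol.
E(LS) − E(HS) = 16 − (0) = 16 kJ/mol.

16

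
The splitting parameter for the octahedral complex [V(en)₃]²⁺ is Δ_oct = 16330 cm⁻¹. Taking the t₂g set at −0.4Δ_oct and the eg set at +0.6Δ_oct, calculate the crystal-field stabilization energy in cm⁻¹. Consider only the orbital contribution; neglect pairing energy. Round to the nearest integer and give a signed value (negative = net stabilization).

en is neutral, so the +2 overall charge sits on V: oxidation state +2.
Group 5 minus oxidation state +2 gives a d³ configuration for V²⁺.
Electron filling gives t₂g³ eg⁰.
Orbital CFSE = 3(-0.4) + 0(0.6) = -1.2Δ_oct = -1.2 × 16330 = -19596 cm⁻¹.

-19596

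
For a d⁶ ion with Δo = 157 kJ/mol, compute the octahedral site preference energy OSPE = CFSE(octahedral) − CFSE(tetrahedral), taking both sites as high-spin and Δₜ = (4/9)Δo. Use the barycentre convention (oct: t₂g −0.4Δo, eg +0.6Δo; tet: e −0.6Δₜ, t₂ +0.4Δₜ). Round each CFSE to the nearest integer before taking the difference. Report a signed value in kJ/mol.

In an octahedral site d⁶ (HS) is t₂g⁴ eg², giving CFSE(oct) = -0.4Δo = -63 kJ/mol.
In a tetrahedral site the filling is e³ t₂³: CFSE(tet) = -0.6Δₜ = -0.6 × (4/9)(157) = -42 kJ/mol.
OSPE = CFSE(oct) − CFSE(tet) = -63 − (-42) = -21 kJ/mol.

-21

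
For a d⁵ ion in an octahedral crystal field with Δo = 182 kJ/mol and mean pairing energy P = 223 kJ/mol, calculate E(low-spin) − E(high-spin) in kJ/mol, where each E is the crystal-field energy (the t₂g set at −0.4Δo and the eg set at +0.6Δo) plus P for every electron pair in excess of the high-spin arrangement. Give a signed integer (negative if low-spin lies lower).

In the high-spin limit (t₂g³ eg²) the orbital term is 0.0Δo = 0 kJ/mol, with no excess pairing.
Low-spin: t₂g⁵ eg⁰, orbital CFSE = -2.0Δo = -364 kJ/mol; plus 2 excess pairs × P = +446 kJ/mol; total 82 kJ/mol.
E(LS) − E(HS) = 82 − (0) = 82 kJ/mol.

82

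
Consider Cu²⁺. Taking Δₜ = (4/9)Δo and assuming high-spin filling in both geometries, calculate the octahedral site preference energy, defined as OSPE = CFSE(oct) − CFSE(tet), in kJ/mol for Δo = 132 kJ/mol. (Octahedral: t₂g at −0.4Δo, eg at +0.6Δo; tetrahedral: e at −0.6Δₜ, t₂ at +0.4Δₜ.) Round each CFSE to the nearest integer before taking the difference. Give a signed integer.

-56

Cu is in group 11, so Cu²⁺ is d⁹ (11 − 2 = 9).
Octahedral (high-spin): t2g^6 e_g^3, CFSE = 6(−0.4) + 3(+0.6) = -0.6Δo = -0.6 × 132 = -79 kJ/mol.
Tetrahedral e^4 t2^5 gives -0.4Δₜ = -0.4 × (4/9) × 132 = -23 kJ/mol.
Subtracting, OSPE = -79 − (-23) = -56 kJ/mol.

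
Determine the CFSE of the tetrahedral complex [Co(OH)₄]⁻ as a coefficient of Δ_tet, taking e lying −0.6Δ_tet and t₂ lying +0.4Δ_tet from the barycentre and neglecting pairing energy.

-0.6 Δ_tet

Each OH⁻ contributes -1; 4 × (-1) = -4. With overall charge -1, Co is in the +3 oxidation state.
Co³⁺: group 9, so d-count = 9 − 3 = 6.
Tetrahedral fields are weak (Δₜ ≈ 4/9 Δₒ), so electrons fill high-spin.
Configuration: e³ t₂³.
CFSE = 3(-0.6Δ_tet) + 3(0.4Δ_tet) = -1.8Δ_tet + 1.2Δ_tet = -0.6Δ_tet.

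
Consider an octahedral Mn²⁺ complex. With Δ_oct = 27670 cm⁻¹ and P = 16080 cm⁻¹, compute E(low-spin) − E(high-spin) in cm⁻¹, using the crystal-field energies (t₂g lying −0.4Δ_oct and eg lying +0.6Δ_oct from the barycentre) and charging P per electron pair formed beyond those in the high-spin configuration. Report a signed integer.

-23180

Mn sits in group 7; removing 2 electrons leaves Mn²⁺ with 7 − 2 = 5 d electrons.
In the high-spin limit (t₂g³ eg²) the orbital term is 0.0Δ_oct = 0 cm⁻¹, with no excess pairing.
Low-spin t₂g⁵ eg⁰ gives -2.0Δ_oct = -55340 cm⁻¹, but forming 2 extra pairs costs 2P = 32160 cm⁻¹, so E(LS) = -55340 + 32160 = -23180 cm⁻¹.
The difference is -23180 − (0) = -23180 cm⁻¹, so low-spin lies lower.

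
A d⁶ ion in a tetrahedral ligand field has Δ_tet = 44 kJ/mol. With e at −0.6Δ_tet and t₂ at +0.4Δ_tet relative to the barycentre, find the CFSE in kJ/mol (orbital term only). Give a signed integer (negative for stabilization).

Tetrahedral fields are weak (Δₜ ≈ 4/9 Δₒ), so electrons fill high-spin.
Electron filling gives e³ t₂³.
Orbital CFSE = 3(-0.6) + 3(0.4) = -0.6Δ_tet = -0.6 × 44 = -26 kJ/mol.

-26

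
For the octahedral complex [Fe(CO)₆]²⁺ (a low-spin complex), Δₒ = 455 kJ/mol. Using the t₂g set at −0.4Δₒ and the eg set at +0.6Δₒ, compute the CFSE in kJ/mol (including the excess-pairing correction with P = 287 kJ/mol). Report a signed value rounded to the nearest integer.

CO is neutral, so the +2 overall charge sits on Fe: oxidation state +2.
Fe sits in group 8; removing 2 electrons leaves Fe²⁺ with 8 − 2 = 6 d electrons.
Configuration: t₂g⁶ eg⁰.
CFSE(orbital) = 6×(-0.4Δₒ) + 0×(0.6Δₒ) = -2.4Δₒ; with Δₒ = 455 kJ/mol that is -1092 kJ/mol.
High-spin d⁶ would be t₂g⁴ eg² with 1 pair; low-spin has 3, so 2 excess pairs cost +2P = +574 kJ/mol.
Combining: -1092 + 574 = -518 kJ/mol.

-518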